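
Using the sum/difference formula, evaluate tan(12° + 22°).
tan(12° + 22°) = (tan 12° + tan 22°)/(1 - tan 12° tan 22°) = 0.6745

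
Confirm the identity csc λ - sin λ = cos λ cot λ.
LHS = 1/sin λ - sin λ = (1 - sin²λ)/sin λ = cos²λ/sin λ = cos λ · (cos λ/sin λ) = cos λ cot λ = RHS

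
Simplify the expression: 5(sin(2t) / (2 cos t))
5(sin(2t) / (2 cos t)) = 5(sin t) (using Double angle)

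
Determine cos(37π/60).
cos(37π/60) = -0.3584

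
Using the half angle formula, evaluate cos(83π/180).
cos(83π/180) = √((1 + cos 83π/90)/2) = 0.1219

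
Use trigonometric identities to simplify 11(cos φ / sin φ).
11(cos φ / sin φ) = 11(cot φ) (using Quotient identity)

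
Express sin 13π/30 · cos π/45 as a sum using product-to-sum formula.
sin 13π/30 cos π/45 = (1/2)[sin(13π/30+π/45) + sin(13π/30-π/45)]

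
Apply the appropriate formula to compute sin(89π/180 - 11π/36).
sin(89π/180 - 11π/36) = sin 89π/180 cos 11π/36 - cos 89π/180 sin 11π/36 = 0.5592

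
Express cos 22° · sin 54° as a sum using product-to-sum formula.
cos 22° sin 54° = (1/2)[sin(22°+54°) - sin(22°-54°)]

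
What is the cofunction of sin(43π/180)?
sin(43π/180) = cos(π/2 - 43π/180) = cos(47π/180)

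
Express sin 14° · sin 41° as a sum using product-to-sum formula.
sin 14° sin 41° = (1/2)[cos(14°-41°) - cos(14°+41°)]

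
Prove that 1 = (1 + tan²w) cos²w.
RHS = sec²w · cos²w = (1/cos²w) · cos²w = 1 = LHS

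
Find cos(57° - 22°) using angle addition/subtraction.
cos(57° - 22°) = cos 57° cos 22° + sin 57° sin 22° = 0.8192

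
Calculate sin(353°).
sin(353°) = -0.1219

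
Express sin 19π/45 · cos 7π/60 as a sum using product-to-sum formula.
sin 19π/45 cos 7π/60 = (1/2)[sin(19π/45+7π/60) + sin(19π/45-7π/60)]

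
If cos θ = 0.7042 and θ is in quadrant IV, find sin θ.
sin θ = -0.71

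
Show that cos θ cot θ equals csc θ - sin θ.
RHS = 1/sin θ - sin θ = (1 - sin²θ)/sin θ = cos²θ/sin θ = cos θ · (cos θ/sin θ) = cos θ cot θ = LHS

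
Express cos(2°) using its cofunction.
cos(2°) = sin(90° - 2°) = sin(88°)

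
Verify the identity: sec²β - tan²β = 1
LHS = 1/cos²β - sin²β/cos²β = (1 - sin²β)/cos²β = cos²β/cos²β = 1 = RHS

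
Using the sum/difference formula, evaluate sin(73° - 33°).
sin(73° - 33°) = sin 73° cos 33° - cos 73° sin 33° = 0.6428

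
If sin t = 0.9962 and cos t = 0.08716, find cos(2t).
cos(2t) = cos²t - sin²t = -0.9848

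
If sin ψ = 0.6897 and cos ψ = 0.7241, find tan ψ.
tan ψ = sin ψ / cos ψ = 0.9525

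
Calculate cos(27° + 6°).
cos(27° + 6°) = cos 27° cos 6° - sin 27° sin 6° = 0.8387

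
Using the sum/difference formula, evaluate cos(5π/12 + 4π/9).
cos(5π/12 + 4π/9) = cos 5π/12 cos 4π/9 - sin 5π/12 sin 4π/9 = -0.9063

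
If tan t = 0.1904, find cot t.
cot t = 1/tan t = 5.252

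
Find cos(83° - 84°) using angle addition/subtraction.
cos(83° - 84°) = cos 83° cos 84° + sin 83° sin 84° = 0.9998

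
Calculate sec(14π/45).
sec(14π/45) = 1.788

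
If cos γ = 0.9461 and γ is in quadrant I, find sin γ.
sin γ = 0.3239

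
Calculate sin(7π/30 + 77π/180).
sin(7π/30 + 77π/180) = sin 7π/30 cos 77π/180 + cos 7π/30 sin 77π/180 = 0.8746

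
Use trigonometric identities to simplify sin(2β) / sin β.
sin(2β) / sin β = 2 cos β (using Double angle)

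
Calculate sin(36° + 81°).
sin(36° + 81°) = sin 36° cos 81° + cos 36° sin 81° = 0.891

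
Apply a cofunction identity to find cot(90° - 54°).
cot(90° - 54°) = tan(54°) = 1.376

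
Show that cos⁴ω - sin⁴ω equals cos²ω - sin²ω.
LHS = (cos²ω - sin²ω)(cos²ω + sin²ω) = (cos²ω - sin²ω) · 1 = cos²ω - sin²ω = RHS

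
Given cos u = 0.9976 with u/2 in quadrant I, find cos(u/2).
cos(u/2) = ±√((1 + cos u)/2); positive since u/2 ∈ QI, so cos(u/2) = 0.9994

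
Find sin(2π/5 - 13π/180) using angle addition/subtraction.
sin(2π/5 - 13π/180) = sin 2π/5 cos 13π/180 - cos 2π/5 sin 13π/180 = 0.8572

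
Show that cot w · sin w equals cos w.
LHS = (cos w/sin w) · sin w = cos w = RHS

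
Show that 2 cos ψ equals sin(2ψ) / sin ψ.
RHS = 2 sin ψ cos ψ / sin ψ = 2 cos ψ = LHS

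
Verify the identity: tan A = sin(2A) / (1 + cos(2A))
RHS = 2 sin A cos A / (2cos²A) = sin A/cos A = tan A = LHS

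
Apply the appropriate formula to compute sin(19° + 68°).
sin(19° + 68°) = sin 19° cos 68° + cos 19° sin 68° = 0.9986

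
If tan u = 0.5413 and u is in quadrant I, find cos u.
cos u = 0.8794 (using tan²u + 1 = sec²u)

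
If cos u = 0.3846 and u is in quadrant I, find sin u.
sin u = 0.9231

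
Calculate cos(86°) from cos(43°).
cos(86°) = cos²43° - sin²43° = 0.06976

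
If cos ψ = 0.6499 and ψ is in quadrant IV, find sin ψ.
sin ψ = -0.76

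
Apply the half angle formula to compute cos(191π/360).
cos(191π/360) = -√((1 + cos 191π/180)/2) = -0.09585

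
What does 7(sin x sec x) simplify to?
7(sin x sec x) = 7(tan x) (using Reciprocal + quotient)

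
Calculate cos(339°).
cos(339°) = 0.9336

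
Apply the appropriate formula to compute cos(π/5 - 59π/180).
cos(π/5 - 59π/180) = cos π/5 cos 59π/180 + sin π/5 sin 59π/180 = 0.9205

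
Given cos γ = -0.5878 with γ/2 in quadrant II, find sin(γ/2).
sin(γ/2) = ±√((1 - cos γ)/2); positive since γ/2 ∈ QII, so sin(γ/2) = 0.891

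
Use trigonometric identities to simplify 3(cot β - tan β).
3(cot β - tan β) = 3(2 cot(2β)) (using Double angle)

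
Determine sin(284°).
sin(284°) = -0.9703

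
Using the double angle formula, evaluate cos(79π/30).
cos(79π/30) = cos²79π/60 - sin²79π/60 = -0.4067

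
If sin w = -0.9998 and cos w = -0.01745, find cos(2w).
cos(2w) = cos²w - sin²w = -0.9993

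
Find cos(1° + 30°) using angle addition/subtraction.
cos(1° + 30°) = cos 1° cos 30° - sin 1° sin 30° = 0.8572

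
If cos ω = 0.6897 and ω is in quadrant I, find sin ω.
sin ω = 0.7241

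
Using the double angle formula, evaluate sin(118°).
sin(118°) = 2 sin 59° cos 59° = 0.8829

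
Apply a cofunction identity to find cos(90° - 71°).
cos(90° - 71°) = sin(71°) = 0.9455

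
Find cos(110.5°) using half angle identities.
cos(110.5°) = -√((1 + cos 221°)/2) = -0.3502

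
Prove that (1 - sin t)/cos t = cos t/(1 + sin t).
LHS = (1 - sin t)(1 + sin t) / (cos t(1 + sin t)) = (1 - sin²t) / (cos t(1 + sin t)) = cos²t / (cos t(1 + sin t)) = cos t/(1 + sin t) = RHS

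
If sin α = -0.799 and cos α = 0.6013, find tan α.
tan α = sin α / cos α = -1.329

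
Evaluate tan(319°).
tan(319°) = -0.8693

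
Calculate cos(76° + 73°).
cos(76° + 73°) = cos 76° cos 73° - sin 76° sin 73° = -0.8572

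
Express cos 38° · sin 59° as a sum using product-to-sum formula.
cos 38° sin 59° = (1/2)[sin(38°+59°) - sin(38°-59°)]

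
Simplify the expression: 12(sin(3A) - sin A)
12(sin(3A) - sin A) = 12(2 cos(2A) sin A) (using Sum-to-product)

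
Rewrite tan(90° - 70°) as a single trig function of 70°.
tan(90° - 70°) = cot(70°)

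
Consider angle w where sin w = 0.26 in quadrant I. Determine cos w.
cos w = √(1 - sin²w) = 0.9656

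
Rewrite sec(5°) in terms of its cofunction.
sec(5°) = csc(90° - 5°) = csc(85°)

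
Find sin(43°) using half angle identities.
sin(43°) = √((1 - cos 86°)/2) = 0.682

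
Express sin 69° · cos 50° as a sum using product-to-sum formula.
sin 69° cos 50° = (1/2)[sin(69°+50°) + sin(69°-50°)]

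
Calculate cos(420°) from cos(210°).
cos(420°) = cos²210° - sin²210° = 1/2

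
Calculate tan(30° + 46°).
tan(30° + 46°) = (tan 30° + tan 46°)/(1 - tan 30° tan 46°) = 4.011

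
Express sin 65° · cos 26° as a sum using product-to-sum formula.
sin 65° cos 26° = (1/2)[sin(65°+26°) + sin(65°-26°)]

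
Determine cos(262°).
cos(262°) = -0.1392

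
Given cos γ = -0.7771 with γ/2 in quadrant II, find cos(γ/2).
cos(γ/2) = ±√((1 + cos γ)/2); negative since γ/2 ∈ QII, so cos(γ/2) = -0.3338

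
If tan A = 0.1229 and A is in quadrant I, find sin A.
sin A = 0.122 (using tan²A + 1 = sec²A)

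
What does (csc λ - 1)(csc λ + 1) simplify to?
(csc λ - 1)(csc λ + 1) = cot²λ (using Diff. of squares)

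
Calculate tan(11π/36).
tan(11π/36) = 1.428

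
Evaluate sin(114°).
sin(114°) = 0.9135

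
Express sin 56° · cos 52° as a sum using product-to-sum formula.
sin 56° cos 52° = (1/2)[sin(56°+52°) + sin(56°-52°)]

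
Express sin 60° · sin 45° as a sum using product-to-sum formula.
sin 60° sin 45° = (1/2)[cos(60°-45°) - cos(60°+45°)]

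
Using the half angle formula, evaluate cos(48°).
cos(48°) = √((1 + cos 96°)/2) = 0.6691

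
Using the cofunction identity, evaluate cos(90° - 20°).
cos(90° - 20°) = sin(20°) = 0.342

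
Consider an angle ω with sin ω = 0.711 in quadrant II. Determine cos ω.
cos ω = ±√(1 - sin²ω) = -0.7032 (negative in QII)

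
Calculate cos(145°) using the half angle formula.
cos(145°) = -√((1 + cos 290°)/2) = -0.8192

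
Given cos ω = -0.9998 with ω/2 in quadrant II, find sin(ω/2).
sin(ω/2) = ±√((1 - cos ω)/2); positive since ω/2 ∈ QII, so sin(ω/2) = 0.9999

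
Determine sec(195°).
sec(195°) = -1.035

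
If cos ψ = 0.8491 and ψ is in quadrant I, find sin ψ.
sin ψ = 0.5282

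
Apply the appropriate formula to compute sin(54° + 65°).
sin(54° + 65°) = sin 54° cos 65° + cos 54° sin 65° = 0.8746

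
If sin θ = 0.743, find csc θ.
csc θ = 1/sin θ = 1.346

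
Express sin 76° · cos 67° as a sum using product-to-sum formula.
sin 76° cos 67° = (1/2)[sin(76°+67°) + sin(76°-67°)]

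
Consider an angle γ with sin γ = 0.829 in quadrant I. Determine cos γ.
cos γ = √(1 - sin²γ) = 0.5592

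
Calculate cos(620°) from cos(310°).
cos(620°) = cos²310° - sin²310° = -0.1736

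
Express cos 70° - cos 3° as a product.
cos 70° - cos 3° = -2 sin(36.5°) sin(33.5°)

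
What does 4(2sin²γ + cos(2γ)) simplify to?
4(2sin²γ + cos(2γ)) = 4 (using Double angle)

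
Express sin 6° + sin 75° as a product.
sin 6° + sin 75° = 2 sin(40.5°) cos(-34.5°)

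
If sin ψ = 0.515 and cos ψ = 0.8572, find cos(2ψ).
cos(2ψ) = cos²ψ - sin²ψ = 0.4696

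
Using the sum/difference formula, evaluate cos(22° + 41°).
cos(22° + 41°) = cos 22° cos 41° - sin 22° sin 41° = 0.454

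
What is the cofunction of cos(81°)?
cos(81°) = sin(90° - 81°) = sin(9°)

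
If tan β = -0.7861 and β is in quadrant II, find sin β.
sin β = 0.618 (using tan²β + 1 = sec²β)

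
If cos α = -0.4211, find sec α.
sec α = 1/cos α = -2.375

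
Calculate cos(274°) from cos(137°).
cos(274°) = cos²137° - sin²137° = 0.06976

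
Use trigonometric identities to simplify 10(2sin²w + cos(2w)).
10(2sin²w + cos(2w)) = 10 (using Double angle)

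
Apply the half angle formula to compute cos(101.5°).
cos(101.5°) = -√((1 + cos 203°)/2) = -0.1994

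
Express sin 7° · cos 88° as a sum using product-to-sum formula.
sin 7° cos 88° = (1/2)[sin(7°+88°) + sin(7°-88°)]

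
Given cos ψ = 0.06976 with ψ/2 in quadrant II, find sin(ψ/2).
sin(ψ/2) = ±√((1 - cos ψ)/2); positive since ψ/2 ∈ QII, so sin(ψ/2) = 0.682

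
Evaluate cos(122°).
cos(122°) = -0.5299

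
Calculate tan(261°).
tan(261°) = 6.314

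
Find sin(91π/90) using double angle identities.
sin(91π/90) = 2 sin 91π/180 cos 91π/180 = -0.0349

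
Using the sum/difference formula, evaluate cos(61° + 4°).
cos(61° + 4°) = cos 61° cos 4° - sin 61° sin 4° = 0.4226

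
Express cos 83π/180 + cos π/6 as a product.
cos 83π/180 + cos π/6 = 2 cos(113π/360) cos(53π/360)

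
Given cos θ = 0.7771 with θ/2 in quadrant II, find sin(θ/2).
sin(θ/2) = ±√((1 - cos θ)/2); positive since θ/2 ∈ QII, so sin(θ/2) = 0.3338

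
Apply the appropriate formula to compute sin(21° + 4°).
sin(21° + 4°) = sin 21° cos 4° + cos 21° sin 4° = 0.4226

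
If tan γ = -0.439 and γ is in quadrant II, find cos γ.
cos γ = -0.9157 (using tan²γ + 1 = sec²γ)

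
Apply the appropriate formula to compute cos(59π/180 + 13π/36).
cos(59π/180 + 13π/36) = cos 59π/180 cos 13π/36 - sin 59π/180 sin 13π/36 = -0.5592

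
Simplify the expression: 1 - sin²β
1 - sin²β = cos²β (using Pythagorean identity)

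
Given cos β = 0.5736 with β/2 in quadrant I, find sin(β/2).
sin(β/2) = ±√((1 - cos β)/2); positive since β/2 ∈ QI, so sin(β/2) = 0.4617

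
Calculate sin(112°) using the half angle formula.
sin(112°) = √((1 - cos 224°)/2) = 0.9272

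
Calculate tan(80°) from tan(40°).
tan(80°) = 2 tan 40° / (1 - tan²40°) = 5.671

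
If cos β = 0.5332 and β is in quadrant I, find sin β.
sin β = 0.846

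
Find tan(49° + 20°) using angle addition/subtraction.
tan(49° + 20°) = (tan 49° + tan 20°)/(1 - tan 49° tan 20°) = 2.605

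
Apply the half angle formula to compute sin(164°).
sin(164°) = √((1 - cos 328°)/2) = 0.2756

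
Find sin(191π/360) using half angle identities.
sin(191π/360) = √((1 - cos 191π/180)/2) = 0.9954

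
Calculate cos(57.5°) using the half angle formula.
cos(57.5°) = √((1 + cos 115°)/2) = 0.5373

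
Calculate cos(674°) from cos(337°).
cos(674°) = cos²337° - sin²337° = 0.6947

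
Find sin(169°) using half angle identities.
sin(169°) = √((1 - cos 338°)/2) = 0.1908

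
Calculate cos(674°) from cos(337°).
cos(674°) = cos²337° - sin²337° = 0.6947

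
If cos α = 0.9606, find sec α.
sec α = 1/cos α = 1.041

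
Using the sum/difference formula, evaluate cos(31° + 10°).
cos(31° + 10°) = cos 31° cos 10° - sin 31° sin 10° = 0.7547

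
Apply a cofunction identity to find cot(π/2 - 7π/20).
cot(π/2 - 7π/20) = tan(7π/20) = 1.963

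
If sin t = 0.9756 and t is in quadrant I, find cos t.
cos t = 0.2196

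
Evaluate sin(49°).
sin(49°) = 0.7547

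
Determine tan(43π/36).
tan(43π/36) = 0.7002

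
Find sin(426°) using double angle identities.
sin(426°) = 2 sin 213° cos 213° = 0.9135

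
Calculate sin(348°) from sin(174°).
sin(348°) = 2 sin 174° cos 174° = -0.2079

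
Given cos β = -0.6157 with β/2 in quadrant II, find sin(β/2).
sin(β/2) = ±√((1 - cos β)/2); positive since β/2 ∈ QII, so sin(β/2) = 0.8988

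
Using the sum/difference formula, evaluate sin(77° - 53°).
sin(77° - 53°) = sin 77° cos 53° - cos 77° sin 53° = 0.4067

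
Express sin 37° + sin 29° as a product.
sin 37° + sin 29° = 2 sin(33°) cos(4°)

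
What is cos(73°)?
cos(73°) = 0.2924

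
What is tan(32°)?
tan(32°) = 0.6249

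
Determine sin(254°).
sin(254°) = -0.9613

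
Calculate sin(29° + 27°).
sin(29° + 27°) = sin 29° cos 27° + cos 29° sin 27° = 0.829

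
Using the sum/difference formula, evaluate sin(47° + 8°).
sin(47° + 8°) = sin 47° cos 8° + cos 47° sin 8° = 0.8192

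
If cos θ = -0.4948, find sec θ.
sec θ = 1/cos θ = -2.021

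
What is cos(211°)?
cos(211°) = -0.8572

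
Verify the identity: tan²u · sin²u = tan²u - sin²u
RHS = sin²u/cos²u - sin²u = sin²u(1/cos²u - 1) = sin²u · (1 - cos²u)/cos²u = sin²u · sin²u/cos²u = sin²u · tan²u = LHS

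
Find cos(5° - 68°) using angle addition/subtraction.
cos(5° - 68°) = cos 5° cos 68° + sin 5° sin 68° = 0.454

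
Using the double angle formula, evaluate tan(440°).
tan(440°) = 2 tan 220° / (1 - tan²220°) = 5.671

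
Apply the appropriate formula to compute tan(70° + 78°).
tan(70° + 78°) = (tan 70° + tan 78°)/(1 - tan 70° tan 78°) = -0.6249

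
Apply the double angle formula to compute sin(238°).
sin(238°) = 2 sin 119° cos 119° = -0.848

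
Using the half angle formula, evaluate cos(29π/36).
cos(29π/36) = -√((1 + cos 29π/18)/2) = -0.8192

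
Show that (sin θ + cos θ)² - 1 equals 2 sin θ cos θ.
LHS = sin²θ + 2 sin θ cos θ + cos²θ - 1 = (sin²θ + cos²θ) + 2 sin θ cos θ - 1 = 1 + 2 sin θ cos θ - 1 = 2 sin θ cos θ = RHS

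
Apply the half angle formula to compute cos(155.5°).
cos(155.5°) = -√((1 + cos 311°)/2) = -0.91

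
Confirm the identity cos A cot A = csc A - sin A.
RHS = 1/sin A - sin A = (1 - sin²A)/sin A = cos²A/sin A = cos A · (cos A/sin A) = cos A cot A = LHS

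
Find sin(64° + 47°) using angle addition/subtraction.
sin(64° + 47°) = sin 64° cos 47° + cos 64° sin 47° = 0.9336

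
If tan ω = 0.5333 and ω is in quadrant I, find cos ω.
cos ω = 0.8824 (using tan²ω + 1 = sec²ω)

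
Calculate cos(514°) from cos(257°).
cos(514°) = 2cos²257° - 1 = -0.8988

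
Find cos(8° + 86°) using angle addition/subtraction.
cos(8° + 86°) = cos 8° cos 86° - sin 8° sin 86° = -0.06976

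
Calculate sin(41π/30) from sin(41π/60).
sin(41π/30) = 2 sin 41π/60 cos 41π/60 = -0.9135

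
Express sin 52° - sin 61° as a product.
sin 52° - sin 61° = 2 cos(56.5°) sin(-4.5°)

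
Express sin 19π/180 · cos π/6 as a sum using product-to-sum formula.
sin 19π/180 cos π/6 = (1/2)[sin(19π/180+π/6) + sin(19π/180-π/6)]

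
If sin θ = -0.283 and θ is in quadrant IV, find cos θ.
cos θ = 0.9591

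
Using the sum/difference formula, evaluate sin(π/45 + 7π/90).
sin(π/45 + 7π/90) = sin π/45 cos 7π/90 + cos π/45 sin 7π/90 = 0.309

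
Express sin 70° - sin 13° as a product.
sin 70° - sin 13° = 2 cos(41.5°) sin(28.5°)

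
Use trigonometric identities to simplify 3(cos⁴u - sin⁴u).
3(cos⁴u - sin⁴u) = 3(cos(2u)) (using Factoring + double angle)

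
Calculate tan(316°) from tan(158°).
tan(316°) = 2 tan 158° / (1 - tan²158°) = -0.9657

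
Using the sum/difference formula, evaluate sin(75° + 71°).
sin(75° + 71°) = sin 75° cos 71° + cos 75° sin 71° = 0.5592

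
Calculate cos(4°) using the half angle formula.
cos(4°) = √((1 + cos 8°)/2) = 0.9976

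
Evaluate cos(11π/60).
cos(11π/60) = 0.8387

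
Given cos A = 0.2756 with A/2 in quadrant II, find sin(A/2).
sin(A/2) = ±√((1 - cos A)/2); positive since A/2 ∈ QII, so sin(A/2) = 0.6018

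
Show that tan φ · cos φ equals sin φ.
LHS = (sin φ/cos φ) · cos φ = sin φ = RHS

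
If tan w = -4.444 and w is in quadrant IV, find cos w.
cos w = 0.2195 (using tan²w + 1 = sec²w)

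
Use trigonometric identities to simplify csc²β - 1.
csc²β - 1 = cot²β (using Pythagorean identity)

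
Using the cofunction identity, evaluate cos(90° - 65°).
cos(90° - 65°) = sin(65°) = 0.9063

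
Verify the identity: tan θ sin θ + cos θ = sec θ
LHS = sin²θ/cos θ + cos θ = (sin²θ + cos²θ)/cos θ = 1/cos θ = sec θ = RHS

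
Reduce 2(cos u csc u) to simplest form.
2(cos u csc u) = 2(cot u) (using Reciprocal + quotient)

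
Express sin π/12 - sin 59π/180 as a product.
sin π/12 - sin 59π/180 = 2 cos(37π/180) sin(-11π/90)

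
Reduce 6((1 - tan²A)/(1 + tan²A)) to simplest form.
6((1 - tan²A)/(1 + tan²A)) = 6(cos(2A)) (using Double angle)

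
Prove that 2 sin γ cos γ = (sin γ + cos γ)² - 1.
RHS = sin²γ + 2 sin γ cos γ + cos²γ - 1 = (sin²γ + cos²γ) + 2 sin γ cos γ - 1 = 1 + 2 sin γ cos γ - 1 = 2 sin γ cos γ = LHS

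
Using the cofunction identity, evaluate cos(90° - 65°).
cos(90° - 65°) = sin(65°) = 0.9063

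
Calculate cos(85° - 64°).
cos(85° - 64°) = cos 85° cos 64° + sin 85° sin 64° = 0.9336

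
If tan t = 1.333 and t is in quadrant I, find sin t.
sin t = 0.7999 (using tan²t + 1 = sec²t)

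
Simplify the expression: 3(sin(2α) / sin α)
3(sin(2α) / sin α) = 3(2 cos α) (using Double angle)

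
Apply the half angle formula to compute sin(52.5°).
sin(52.5°) = √((1 - cos 105°)/2) = 0.7934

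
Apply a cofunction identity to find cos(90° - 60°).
cos(90° - 60°) = sin(60°) = √3/2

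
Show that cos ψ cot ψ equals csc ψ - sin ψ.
RHS = 1/sin ψ - sin ψ = (1 - sin²ψ)/sin ψ = cos²ψ/sin ψ = cos ψ · (cos ψ/sin ψ) = cos ψ cot ψ = LHS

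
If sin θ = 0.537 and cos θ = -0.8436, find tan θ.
tan θ = sin θ / cos θ = -0.6366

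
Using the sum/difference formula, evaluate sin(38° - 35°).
sin(38° - 35°) = sin 38° cos 35° - cos 38° sin 35° = 0.05234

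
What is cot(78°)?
cot(78°) = 0.2126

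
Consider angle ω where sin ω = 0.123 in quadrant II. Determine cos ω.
cos ω = ±√(1 - sin²ω) = -0.9924 (negative in QII)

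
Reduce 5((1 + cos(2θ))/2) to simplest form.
5((1 + cos(2θ))/2) = 5(cos²θ) (using Power reduction)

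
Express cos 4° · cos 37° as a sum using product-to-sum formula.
cos 4° cos 37° = (1/2)[cos(4°-37°) + cos(4°+37°)]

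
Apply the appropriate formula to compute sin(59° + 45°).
sin(59° + 45°) = sin 59° cos 45° + cos 59° sin 45° = 0.9703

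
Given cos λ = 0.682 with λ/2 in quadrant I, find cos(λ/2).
cos(λ/2) = ±√((1 + cos λ)/2); positive since λ/2 ∈ QI, so cos(λ/2) = 0.9171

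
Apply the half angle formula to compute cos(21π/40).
cos(21π/40) = -√((1 + cos 21π/20)/2) = -0.07846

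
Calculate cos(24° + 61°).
cos(24° + 61°) = cos 24° cos 61° - sin 24° sin 61° = 0.08716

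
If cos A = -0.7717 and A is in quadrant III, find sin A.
sin A = -0.636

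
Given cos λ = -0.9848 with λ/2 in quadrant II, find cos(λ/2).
cos(λ/2) = ±√((1 + cos λ)/2); negative since λ/2 ∈ QII, so cos(λ/2) = -0.08718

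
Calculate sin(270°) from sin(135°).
sin(270°) = 2 sin 135° cos 135° = -1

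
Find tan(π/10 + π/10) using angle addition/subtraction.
tan(π/10 + π/10) = (tan π/10 + tan π/10)/(1 - tan π/10 tan π/10) = 0.7265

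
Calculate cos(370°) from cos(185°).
cos(370°) = 1 - 2sin²185° = 0.9848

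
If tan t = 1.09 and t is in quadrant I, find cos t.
cos t = 0.676 (using tan²t + 1 = sec²t)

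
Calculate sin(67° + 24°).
sin(67° + 24°) = sin 67° cos 24° + cos 67° sin 24° = 0.9998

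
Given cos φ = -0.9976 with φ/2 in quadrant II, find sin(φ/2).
sin(φ/2) = ±√((1 - cos φ)/2); positive since φ/2 ∈ QII, so sin(φ/2) = 0.9994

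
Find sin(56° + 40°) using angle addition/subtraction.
sin(56° + 40°) = sin 56° cos 40° + cos 56° sin 40° = 0.9945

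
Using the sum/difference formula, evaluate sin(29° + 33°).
sin(29° + 33°) = sin 29° cos 33° + cos 29° sin 33° = 0.8829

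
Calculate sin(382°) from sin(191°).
sin(382°) = 2 sin 191° cos 191° = 0.3746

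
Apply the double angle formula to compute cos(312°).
cos(312°) = cos²156° - sin²156° = 0.6691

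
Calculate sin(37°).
sin(37°) = 0.6018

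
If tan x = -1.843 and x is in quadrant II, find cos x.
cos x = -0.4769 (using tan²x + 1 = sec²x)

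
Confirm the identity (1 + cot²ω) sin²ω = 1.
LHS = csc²ω · sin²ω = (1/sin²ω) · sin²ω = 1 = RHS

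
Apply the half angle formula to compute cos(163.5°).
cos(163.5°) = -√((1 + cos 327°)/2) = -0.9588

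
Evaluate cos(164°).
cos(164°) = -0.9613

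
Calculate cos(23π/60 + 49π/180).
cos(23π/60 + 49π/180) = cos 23π/60 cos 49π/180 - sin 23π/60 sin 49π/180 = -0.4695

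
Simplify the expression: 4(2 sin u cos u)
4(2 sin u cos u) = 4(sin(2u)) (using Double angle)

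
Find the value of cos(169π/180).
cos(169π/180) = -0.9816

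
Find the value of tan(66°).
tan(66°) = 2.246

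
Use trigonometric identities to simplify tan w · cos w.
tan w · cos w = sin w (using Quotient identity)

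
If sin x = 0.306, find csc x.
csc x = 1/sin x = 3.268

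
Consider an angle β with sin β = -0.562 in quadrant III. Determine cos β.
cos β = ±√(1 - sin²β) = -0.8271 (negative in QIII)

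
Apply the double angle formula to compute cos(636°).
cos(636°) = cos²318° - sin²318° = 0.1045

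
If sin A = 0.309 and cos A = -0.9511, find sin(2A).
sin(2A) = 2 sin A cos A = -0.5878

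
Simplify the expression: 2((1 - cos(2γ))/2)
2((1 - cos(2γ))/2) = 2(sin²γ) (using Power reduction)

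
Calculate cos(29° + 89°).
cos(29° + 89°) = cos 29° cos 89° - sin 29° sin 89° = -0.4695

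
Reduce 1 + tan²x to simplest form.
1 + tan²x = sec²x (using Pythagorean identity)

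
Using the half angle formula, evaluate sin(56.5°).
sin(56.5°) = √((1 - cos 113°)/2) = 0.8339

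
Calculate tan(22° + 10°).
tan(22° + 10°) = (tan 22° + tan 10°)/(1 - tan 22° tan 10°) = 0.6249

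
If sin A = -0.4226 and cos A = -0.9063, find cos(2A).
cos(2A) = cos²A - sin²A = 0.6428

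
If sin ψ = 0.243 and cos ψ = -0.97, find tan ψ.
tan ψ = sin ψ / cos ψ = -0.2505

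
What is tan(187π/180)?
tan(187π/180) = 0.1228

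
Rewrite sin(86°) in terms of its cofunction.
sin(86°) = cos(90° - 86°) = cos(4°)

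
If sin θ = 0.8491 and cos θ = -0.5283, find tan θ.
tan θ = sin θ / cos θ = -1.607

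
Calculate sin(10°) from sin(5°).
sin(10°) = 2 sin 5° cos 5° = 0.1736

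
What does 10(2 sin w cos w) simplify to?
10(2 sin w cos w) = 10(sin(2w)) (using Double angle)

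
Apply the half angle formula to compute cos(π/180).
cos(π/180) = √((1 + cos π/90)/2) = 0.9998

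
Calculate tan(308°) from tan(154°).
tan(308°) = 2 tan 154° / (1 - tan²154°) = -1.28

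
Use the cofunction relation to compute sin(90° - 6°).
sin(90° - 6°) = cos(6°) = 0.9945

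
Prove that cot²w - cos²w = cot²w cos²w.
LHS = cos²w/sin²w - cos²w = cos²w(1/sin²w - 1) = cos²w · (1 - sin²w)/sin²w = cos²w · cos²w/sin²w = cos²w · cot²w = RHS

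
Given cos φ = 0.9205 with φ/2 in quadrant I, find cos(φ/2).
cos(φ/2) = ±√((1 + cos φ)/2); positive since φ/2 ∈ QI, so cos(φ/2) = 0.9799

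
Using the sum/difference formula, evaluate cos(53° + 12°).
cos(53° + 12°) = cos 53° cos 12° - sin 53° sin 12° = 0.4226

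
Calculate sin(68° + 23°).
sin(68° + 23°) = sin 68° cos 23° + cos 68° sin 23° = 0.9998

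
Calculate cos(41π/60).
cos(41π/60) = -0.5446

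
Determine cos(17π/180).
cos(17π/180) = 0.9563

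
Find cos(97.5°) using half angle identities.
cos(97.5°) = -√((1 + cos 195°)/2) = -0.1305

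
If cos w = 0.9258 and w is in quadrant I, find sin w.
sin w = 0.378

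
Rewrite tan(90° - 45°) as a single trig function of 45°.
tan(90° - 45°) = cot(45°)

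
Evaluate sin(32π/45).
sin(32π/45) = 0.788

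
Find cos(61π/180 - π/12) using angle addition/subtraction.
cos(61π/180 - π/12) = cos 61π/180 cos π/12 + sin 61π/180 sin π/12 = 0.6947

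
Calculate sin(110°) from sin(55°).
sin(110°) = 2 sin 55° cos 55° = 0.9397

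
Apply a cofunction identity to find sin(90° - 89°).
sin(90° - 89°) = cos(89°) = 0.01745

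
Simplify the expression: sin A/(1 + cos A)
sin A/(1 + cos A) = tan(A/2) (using Half angle)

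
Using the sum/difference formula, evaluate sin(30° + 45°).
sin(30° + 45°) = sin 30° cos 45° + cos 30° sin 45° = (√6+√2)/4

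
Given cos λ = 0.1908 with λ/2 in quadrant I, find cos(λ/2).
cos(λ/2) = ±√((1 + cos λ)/2); positive since λ/2 ∈ QI, so cos(λ/2) = 0.7716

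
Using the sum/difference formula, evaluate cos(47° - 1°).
cos(47° - 1°) = cos 47° cos 1° + sin 47° sin 1° = 0.6947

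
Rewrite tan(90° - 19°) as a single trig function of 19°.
tan(90° - 19°) = cot(19°)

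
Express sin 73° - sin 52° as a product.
sin 73° - sin 52° = 2 cos(62.5°) sin(10.5°)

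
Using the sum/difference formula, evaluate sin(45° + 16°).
sin(45° + 16°) = sin 45° cos 16° + cos 45° sin 16° = 0.8746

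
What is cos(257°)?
cos(257°) = -0.225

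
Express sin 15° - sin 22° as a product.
sin 15° - sin 22° = 2 cos(18.5°) sin(-3.5°)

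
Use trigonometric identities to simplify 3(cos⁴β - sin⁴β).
3(cos⁴β - sin⁴β) = 3(cos(2β)) (using Factoring + double angle)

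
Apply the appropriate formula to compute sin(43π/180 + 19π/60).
sin(43π/180 + 19π/60) = sin 43π/180 cos 19π/60 + cos 43π/180 sin 19π/60 = 0.9848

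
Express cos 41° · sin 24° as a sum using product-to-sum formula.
cos 41° sin 24° = (1/2)[sin(41°+24°) - sin(41°-24°)]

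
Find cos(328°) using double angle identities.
cos(328°) = 1 - 2sin²164° = 0.848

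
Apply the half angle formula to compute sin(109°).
sin(109°) = √((1 - cos 218°)/2) = 0.9455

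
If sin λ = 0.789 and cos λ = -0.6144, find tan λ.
tan λ = sin λ / cos λ = -1.284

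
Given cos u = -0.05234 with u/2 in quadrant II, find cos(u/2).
cos(u/2) = ±√((1 + cos u)/2); negative since u/2 ∈ QII, so cos(u/2) = -0.6884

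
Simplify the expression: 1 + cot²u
1 + cot²u = csc²u (using Pythagorean identity)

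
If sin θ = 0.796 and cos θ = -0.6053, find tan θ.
tan θ = sin θ / cos θ = -1.315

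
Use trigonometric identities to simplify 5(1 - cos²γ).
5(1 - cos²γ) = 5(sin²γ) (using Pythagorean identity)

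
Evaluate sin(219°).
sin(219°) = -0.6293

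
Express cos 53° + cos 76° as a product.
cos 53° + cos 76° = 2 cos(64.5°) cos(-11.5°)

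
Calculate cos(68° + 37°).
cos(68° + 37°) = cos 68° cos 37° - sin 68° sin 37° = -(√6-√2)/4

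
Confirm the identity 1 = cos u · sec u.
RHS = cos u · (1/cos u) = 1 = LHS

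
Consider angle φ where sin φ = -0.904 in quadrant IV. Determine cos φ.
cos φ = √(1 - sin²φ) = 0.4275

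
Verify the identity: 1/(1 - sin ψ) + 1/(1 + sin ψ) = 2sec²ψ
LHS = [(1 + sin ψ) + (1 - sin ψ)] / [(1 - sin ψ)(1 + sin ψ)] = 2/(1 - sin²ψ) = 2/cos²ψ = 2sec²ψ = RHS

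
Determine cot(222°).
cot(222°) = 1.111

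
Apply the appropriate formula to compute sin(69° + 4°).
sin(69° + 4°) = sin 69° cos 4° + cos 69° sin 4° = 0.9563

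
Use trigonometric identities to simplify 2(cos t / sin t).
2(cos t / sin t) = 2(cot t) (using Quotient identity)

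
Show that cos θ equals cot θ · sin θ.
RHS = (cos θ/sin θ) · sin θ = cos θ = LHS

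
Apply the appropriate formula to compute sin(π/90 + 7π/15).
sin(π/90 + 7π/15) = sin π/90 cos 7π/15 + cos π/90 sin 7π/15 = 0.9976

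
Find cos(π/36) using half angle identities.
cos(π/36) = √((1 + cos π/18)/2) = 0.9962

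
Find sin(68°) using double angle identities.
sin(68°) = 2 sin 34° cos 34° = 0.9272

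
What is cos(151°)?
cos(151°) = -0.8746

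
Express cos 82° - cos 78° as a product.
cos 82° - cos 78° = -2 sin(80°) sin(2°)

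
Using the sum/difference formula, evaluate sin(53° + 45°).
sin(53° + 45°) = sin 53° cos 45° + cos 53° sin 45° = 0.9903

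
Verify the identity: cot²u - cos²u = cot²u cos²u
LHS = cos²u/sin²u - cos²u = cos²u(1/sin²u - 1) = cos²u · (1 - sin²u)/sin²u = cos²u · cos²u/sin²u = cos²u · cot²u = RHS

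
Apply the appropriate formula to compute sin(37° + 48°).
sin(37° + 48°) = sin 37° cos 48° + cos 37° sin 48° = 0.9962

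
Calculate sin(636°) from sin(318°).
sin(636°) = 2 sin 318° cos 318° = -0.9945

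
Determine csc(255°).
csc(255°) = -1.035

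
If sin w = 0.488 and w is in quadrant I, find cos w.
cos w = 0.8728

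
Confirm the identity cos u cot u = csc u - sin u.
RHS = 1/sin u - sin u = (1 - sin²u)/sin u = cos²u/sin u = cos u · (cos u/sin u) = cos u cot u = LHS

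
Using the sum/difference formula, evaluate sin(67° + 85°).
sin(67° + 85°) = sin 67° cos 85° + cos 67° sin 85° = 0.4695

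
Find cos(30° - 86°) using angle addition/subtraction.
cos(30° - 86°) = cos 30° cos 86° + sin 30° sin 86° = 0.5592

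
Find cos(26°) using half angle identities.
cos(26°) = √((1 + cos 52°)/2) = 0.8988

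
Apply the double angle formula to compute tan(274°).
tan(274°) = 2 tan 137° / (1 - tan²137°) = -14.3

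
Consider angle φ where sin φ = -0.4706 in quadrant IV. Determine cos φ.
cos φ = √(1 - sin²φ) = 0.8823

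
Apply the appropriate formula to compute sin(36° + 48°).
sin(36° + 48°) = sin 36° cos 48° + cos 36° sin 48° = 0.9945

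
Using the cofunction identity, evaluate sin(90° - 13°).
sin(90° - 13°) = cos(13°) = 0.9744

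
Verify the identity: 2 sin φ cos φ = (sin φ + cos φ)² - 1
RHS = sin²φ + 2 sin φ cos φ + cos²φ - 1 = (sin²φ + cos²φ) + 2 sin φ cos φ - 1 = 1 + 2 sin φ cos φ - 1 = 2 sin φ cos φ = LHS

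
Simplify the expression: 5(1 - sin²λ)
5(1 - sin²λ) = 5(cos²λ) (using Pythagorean identity)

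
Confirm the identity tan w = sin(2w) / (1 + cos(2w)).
RHS = 2 sin w cos w / (2cos²w) = sin w/cos w = tan w = LHS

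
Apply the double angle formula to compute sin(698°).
sin(698°) = 2 sin 349° cos 349° = -0.3746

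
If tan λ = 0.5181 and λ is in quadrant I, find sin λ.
sin λ = 0.46 (using tan²λ + 1 = sec²λ)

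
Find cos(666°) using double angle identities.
cos(666°) = 2cos²333° - 1 = 0.5878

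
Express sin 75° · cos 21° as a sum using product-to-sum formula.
sin 75° cos 21° = (1/2)[sin(75°+21°) + sin(75°-21°)]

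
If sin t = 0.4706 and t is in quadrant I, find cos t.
cos t = 0.8823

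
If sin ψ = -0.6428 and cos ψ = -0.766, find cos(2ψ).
cos(2ψ) = cos²ψ - sin²ψ = 0.1736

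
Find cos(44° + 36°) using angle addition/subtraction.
cos(44° + 36°) = cos 44° cos 36° - sin 44° sin 36° = 0.1736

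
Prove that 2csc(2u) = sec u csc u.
LHS = 2/sin(2u) = 2/(2 sin u cos u) = 1/(sin u cos u) = (1/cos u)(1/sin u) = sec u csc u = RHS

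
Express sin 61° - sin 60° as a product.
sin 61° - sin 60° = 2 cos(60.5°) sin(0.5°)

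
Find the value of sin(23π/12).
sin(23π/12) = -(√6-√2)/4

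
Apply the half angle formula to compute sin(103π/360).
sin(103π/360) = √((1 - cos 103π/180)/2) = 0.7826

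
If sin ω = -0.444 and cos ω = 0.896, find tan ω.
tan ω = sin ω / cos ω = -0.4955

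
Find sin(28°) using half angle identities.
sin(28°) = √((1 - cos 56°)/2) = 0.4695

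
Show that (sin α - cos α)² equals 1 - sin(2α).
LHS = sin²α - 2 sin α cos α + cos²α = (sin²α + cos²α) - 2 sin α cos α = 1 - sin(2α) = RHS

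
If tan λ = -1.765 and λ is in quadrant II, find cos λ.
cos λ = -0.493 (using tan²λ + 1 = sec²λ)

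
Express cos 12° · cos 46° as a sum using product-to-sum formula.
cos 12° cos 46° = (1/2)[cos(12°-46°) + cos(12°+46°)]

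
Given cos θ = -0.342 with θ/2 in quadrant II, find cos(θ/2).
cos(θ/2) = ±√((1 + cos θ)/2); negative since θ/2 ∈ QII, so cos(θ/2) = -0.5736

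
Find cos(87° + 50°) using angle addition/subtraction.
cos(87° + 50°) = cos 87° cos 50° - sin 87° sin 50° = -0.7314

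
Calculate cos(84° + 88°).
cos(84° + 88°) = cos 84° cos 88° - sin 84° sin 88° = -0.9903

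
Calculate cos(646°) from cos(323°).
cos(646°) = cos²323° - sin²323° = 0.2756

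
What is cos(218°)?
cos(218°) = -0.788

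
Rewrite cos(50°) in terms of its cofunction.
cos(50°) = sin(90° - 50°) = sin(40°)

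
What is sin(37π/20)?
sin(37π/20) = -0.454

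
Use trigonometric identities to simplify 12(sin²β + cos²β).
12(sin²β + cos²β) = 12 (using Pythagorean identity)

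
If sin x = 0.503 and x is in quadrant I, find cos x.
cos x = 0.8643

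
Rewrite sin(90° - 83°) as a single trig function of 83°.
sin(90° - 83°) = cos(83°)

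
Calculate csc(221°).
csc(221°) = -1.524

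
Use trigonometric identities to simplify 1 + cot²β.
1 + cot²β = csc²β (using Pythagorean identity)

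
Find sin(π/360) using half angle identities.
sin(π/360) = √((1 - cos π/180)/2) = 0.008727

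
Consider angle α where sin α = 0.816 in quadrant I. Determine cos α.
cos α = √(1 - sin²α) = 0.5781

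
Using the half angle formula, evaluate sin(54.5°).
sin(54.5°) = √((1 - cos 109°)/2) = 0.8141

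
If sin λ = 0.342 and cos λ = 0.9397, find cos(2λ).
cos(2λ) = cos²λ - sin²λ = 0.7661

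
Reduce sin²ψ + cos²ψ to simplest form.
sin²ψ + cos²ψ = 1 (using Pythagorean identity)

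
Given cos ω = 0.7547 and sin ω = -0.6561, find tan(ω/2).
tan(ω/2) = sin ω / (1 + cos ω) = -0.3739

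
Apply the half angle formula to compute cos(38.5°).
cos(38.5°) = √((1 + cos 77°)/2) = 0.7826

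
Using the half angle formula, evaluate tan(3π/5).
tan(3π/5) = sin 6π/5 / (1 + cos 6π/5) = -3.078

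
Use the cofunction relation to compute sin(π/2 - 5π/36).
sin(π/2 - 5π/36) = cos(5π/36) = 0.9063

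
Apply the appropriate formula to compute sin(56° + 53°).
sin(56° + 53°) = sin 56° cos 53° + cos 56° sin 53° = 0.9455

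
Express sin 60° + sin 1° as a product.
sin 60° + sin 1° = 2 sin(30.5°) cos(29.5°)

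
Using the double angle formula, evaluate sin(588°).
sin(588°) = 2 sin 294° cos 294° = -0.7431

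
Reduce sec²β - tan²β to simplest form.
sec²β - tan²β = 1 (using Pythagorean identity)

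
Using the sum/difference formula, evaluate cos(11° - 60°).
cos(11° - 60°) = cos 11° cos 60° + sin 11° sin 60° = 0.6561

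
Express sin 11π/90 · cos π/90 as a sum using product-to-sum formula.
sin 11π/90 cos π/90 = (1/2)[sin(11π/90+π/90) + sin(11π/90-π/90)]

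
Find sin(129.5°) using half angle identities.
sin(129.5°) = √((1 - cos 259°)/2) = 0.7716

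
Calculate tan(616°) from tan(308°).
tan(616°) = 2 tan 308° / (1 - tan²308°) = 4.011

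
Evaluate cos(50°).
cos(50°) = 0.6428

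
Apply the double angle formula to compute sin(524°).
sin(524°) = 2 sin 262° cos 262° = 0.2756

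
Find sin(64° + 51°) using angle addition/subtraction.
sin(64° + 51°) = sin 64° cos 51° + cos 64° sin 51° = 0.9063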